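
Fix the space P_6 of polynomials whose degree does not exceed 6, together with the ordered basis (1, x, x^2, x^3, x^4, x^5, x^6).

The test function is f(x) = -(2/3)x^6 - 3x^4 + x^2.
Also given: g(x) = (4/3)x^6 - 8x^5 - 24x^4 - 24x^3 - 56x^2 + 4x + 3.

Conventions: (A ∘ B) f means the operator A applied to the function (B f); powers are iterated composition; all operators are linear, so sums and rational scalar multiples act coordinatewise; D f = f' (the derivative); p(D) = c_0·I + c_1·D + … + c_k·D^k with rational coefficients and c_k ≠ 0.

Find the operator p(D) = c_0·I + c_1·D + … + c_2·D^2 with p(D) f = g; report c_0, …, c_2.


c_0 = -2, c_1 = 2, c_2 = 3/2

D^0 f = -(2/3)x^6 - 3x^4 + x^2
D^1 f = -4x^5 - 12x^3 + 2x
D^2 f = -20x^4 - 36x^2 + 2
matching coefficients of g against c_0 f + c_1 Df + … from the top degree down determines the c_i
solution: c_0 = -2, c_1 = 2, c_2 = 3/2


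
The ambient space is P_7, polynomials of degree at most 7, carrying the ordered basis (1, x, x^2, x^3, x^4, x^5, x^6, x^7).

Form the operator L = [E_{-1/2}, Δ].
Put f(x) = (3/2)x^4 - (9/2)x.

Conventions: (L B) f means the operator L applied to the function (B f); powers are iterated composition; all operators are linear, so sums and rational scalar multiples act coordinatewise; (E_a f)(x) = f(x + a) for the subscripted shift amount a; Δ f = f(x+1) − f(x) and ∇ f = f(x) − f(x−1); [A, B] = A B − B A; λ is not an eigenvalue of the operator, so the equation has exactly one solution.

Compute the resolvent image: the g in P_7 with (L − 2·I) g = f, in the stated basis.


write g with unknown coordinates in the stated basis and equate coefficients in (L − 2·I) g = f
solving from the highest basis element down gives g = -(3/4)x^4 + (9/4)x
check: L g = 0
so L g − 2·g = (3/2)x^4 - (9/2)x = f ✓

g(x) = -(3/4)x^4 + (9/4)x


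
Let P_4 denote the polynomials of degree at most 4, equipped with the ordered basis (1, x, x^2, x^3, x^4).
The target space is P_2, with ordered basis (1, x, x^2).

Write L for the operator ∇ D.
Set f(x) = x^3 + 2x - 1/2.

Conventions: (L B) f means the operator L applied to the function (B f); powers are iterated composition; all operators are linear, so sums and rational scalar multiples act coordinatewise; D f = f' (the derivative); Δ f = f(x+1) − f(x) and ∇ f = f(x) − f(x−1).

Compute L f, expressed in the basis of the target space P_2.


the image equals g(x) = 6x - 3

D f = 3x^2 + 2
∇ D f = 6x - 3


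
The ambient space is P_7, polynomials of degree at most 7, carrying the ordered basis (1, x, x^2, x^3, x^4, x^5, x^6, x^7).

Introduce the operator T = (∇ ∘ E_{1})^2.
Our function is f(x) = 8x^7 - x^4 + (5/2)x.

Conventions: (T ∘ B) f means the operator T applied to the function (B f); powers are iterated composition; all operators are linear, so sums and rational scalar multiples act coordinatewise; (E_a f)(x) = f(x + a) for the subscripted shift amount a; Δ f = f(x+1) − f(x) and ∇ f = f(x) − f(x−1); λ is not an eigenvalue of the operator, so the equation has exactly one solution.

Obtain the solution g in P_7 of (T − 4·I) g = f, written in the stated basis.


write g with unknown coordinates in the stated basis and equate coefficients in (T − 4·I) g = f
solving from the highest basis element down gives g = -2x^7 - 21x^5 - (419/4)x^4 - 350x^3 - (3777/4)x^2 - (13909/8)x - 6337/4
check: T g = -84x^5 - 420x^4 - 1400x^3 - 3777x^2 - 6952x - 6337
so T g − 4·g = 8x^7 - x^4 + (5/2)x = f ✓

the result is g(x) = -2x^7 - 21x^5 - (419/4)x^4 - 350x^3 - (3777/4)x^2 - (13909/8)x - 6337/4


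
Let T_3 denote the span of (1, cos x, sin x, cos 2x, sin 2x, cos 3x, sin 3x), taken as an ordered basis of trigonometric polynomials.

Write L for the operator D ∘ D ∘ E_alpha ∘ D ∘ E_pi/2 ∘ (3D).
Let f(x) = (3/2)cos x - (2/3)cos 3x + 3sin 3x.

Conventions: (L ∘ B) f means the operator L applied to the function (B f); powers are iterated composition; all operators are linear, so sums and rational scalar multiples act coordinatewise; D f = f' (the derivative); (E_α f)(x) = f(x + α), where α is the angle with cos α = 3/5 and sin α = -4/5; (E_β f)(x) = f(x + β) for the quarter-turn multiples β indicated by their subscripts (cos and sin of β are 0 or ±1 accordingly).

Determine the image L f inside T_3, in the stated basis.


g(x) = (18/5)cos x - (27/10)sin x + (92421/125)cos 3x - (13122/125)sin 3x

D f = -(3/2)sin x + 9cos 3x + 2sin 3x
(3D) f = -(9/2)sin x + 27cos 3x + 6sin 3x
E_pi/2 (3D) f = -(9/2)cos x - 6cos 3x + 27sin 3x
D E_pi/2 (3D) f = (9/2)sin x + 81cos 3x + 18sin 3x
E_alpha D E_pi/2 (3D) f = -(18/5)cos x + (27/10)sin x - (10269/125)cos 3x + (1458/125)sin 3x
D (E_alpha ∘ D ∘ E_pi/2) (3D) f = (27/10)cos x + (18/5)sin x + (4374/125)cos 3x + (30807/125)sin 3x
D (D ∘ E_alpha ∘ D ∘ E_pi/2) (3D) f = (18/5)cos x - (27/10)sin x + (92421/125)cos 3x - (13122/125)sin 3x


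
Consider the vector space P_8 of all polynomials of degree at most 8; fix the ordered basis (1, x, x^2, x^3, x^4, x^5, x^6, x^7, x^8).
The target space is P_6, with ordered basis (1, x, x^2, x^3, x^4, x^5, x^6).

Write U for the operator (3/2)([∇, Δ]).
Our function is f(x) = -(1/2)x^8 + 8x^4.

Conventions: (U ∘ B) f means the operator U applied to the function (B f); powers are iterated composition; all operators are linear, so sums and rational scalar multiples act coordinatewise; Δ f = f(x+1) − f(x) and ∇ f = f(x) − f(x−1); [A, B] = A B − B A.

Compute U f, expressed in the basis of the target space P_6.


the result is g(x) = 0

Δ f = -4x^7 - 14x^6 - 28x^5 - 35x^4 + 4x^3 + 34x^2 + 28x + 15/2
∇ Δ f = -28x^6 - 70x^4 + 68x^2 + 15
∇ f = -4x^7 + 14x^6 - 28x^5 + 35x^4 + 4x^3 - 34x^2 + 28x - 15/2
Δ ∇ f = -28x^6 - 70x^4 + 68x^2 + 15
[∇, Δ] f = 0
((3/2)([∇, Δ])) f = 0


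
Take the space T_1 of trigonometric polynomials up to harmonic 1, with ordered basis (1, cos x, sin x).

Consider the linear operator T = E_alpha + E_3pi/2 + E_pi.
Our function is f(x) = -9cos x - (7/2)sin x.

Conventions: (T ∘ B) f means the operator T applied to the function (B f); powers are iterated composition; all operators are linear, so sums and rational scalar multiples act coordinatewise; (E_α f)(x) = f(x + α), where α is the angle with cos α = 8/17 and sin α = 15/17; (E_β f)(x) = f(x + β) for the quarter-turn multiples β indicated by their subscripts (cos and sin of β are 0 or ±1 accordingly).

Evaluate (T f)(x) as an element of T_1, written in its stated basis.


the image equals g(x) = (88/17)cos x + (27/34)sin x

E_alpha f = -(249/34)cos x + (107/17)sin x
E_3pi/2 f = (7/2)cos x - 9sin x
E_pi f = 9cos x + (7/2)sin x
(E_alpha + E_3pi/2 + E_pi) f = (88/17)cos x + (27/34)sin x


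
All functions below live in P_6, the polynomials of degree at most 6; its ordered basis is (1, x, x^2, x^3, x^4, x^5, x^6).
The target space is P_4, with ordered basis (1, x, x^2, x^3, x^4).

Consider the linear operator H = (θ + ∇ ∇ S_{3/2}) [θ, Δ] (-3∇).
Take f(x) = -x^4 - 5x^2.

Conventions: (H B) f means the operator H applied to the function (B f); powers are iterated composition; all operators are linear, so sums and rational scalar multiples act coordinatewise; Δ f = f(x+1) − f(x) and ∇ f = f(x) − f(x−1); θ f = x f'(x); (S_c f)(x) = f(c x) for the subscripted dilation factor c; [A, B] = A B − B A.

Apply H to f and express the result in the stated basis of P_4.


∇ f = -4x^3 + 6x^2 - 14x + 6
(-3∇) f = 12x^3 - 18x^2 + 42x - 18
Δ (-3∇) f = 36x^2 + 36
θ Δ (-3∇) f = 72x^2
θ (-3∇) f = 36x^3 - 36x^2 + 42x
Δ θ (-3∇) f = 108x^2 + 36x + 42
[θ, Δ] (-3∇) f = -36x^2 - 36x - 42
θ [θ, Δ] (-3∇) f = -72x^2 - 36x
S_{3/2} [θ, Δ] (-3∇) f = -81x^2 - 54x - 42
∇ S_{3/2} [θ, Δ] (-3∇) f = -162x + 27
∇ ∇ S_{3/2} [θ, Δ] (-3∇) f = -162
(θ + ∇ ∇ S_{3/2}) [θ, Δ] (-3∇) f = -72x^2 - 36x - 162

the result is g(x) = -72x^2 - 36x - 162


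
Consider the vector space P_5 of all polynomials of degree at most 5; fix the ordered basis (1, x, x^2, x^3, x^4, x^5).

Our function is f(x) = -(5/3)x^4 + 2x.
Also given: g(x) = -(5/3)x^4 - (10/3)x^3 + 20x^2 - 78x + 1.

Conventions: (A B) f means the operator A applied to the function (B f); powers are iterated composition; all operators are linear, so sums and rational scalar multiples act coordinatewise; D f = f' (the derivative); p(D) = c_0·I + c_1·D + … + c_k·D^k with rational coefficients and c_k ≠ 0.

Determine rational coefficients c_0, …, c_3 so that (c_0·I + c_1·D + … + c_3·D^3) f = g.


D^0 f = -(5/3)x^4 + 2x
D^1 f = -(20/3)x^3 + 2
D^2 f = -20x^2
D^3 f = -40x
matching coefficients of g against c_0 f + c_1 Df + … from the top degree down determines the c_i
solution: c_0 = 1, c_1 = 1/2, c_2 = -1, c_3 = 2

c_0 = 1, c_1 = 1/2, c_2 = -1, c_3 = 2


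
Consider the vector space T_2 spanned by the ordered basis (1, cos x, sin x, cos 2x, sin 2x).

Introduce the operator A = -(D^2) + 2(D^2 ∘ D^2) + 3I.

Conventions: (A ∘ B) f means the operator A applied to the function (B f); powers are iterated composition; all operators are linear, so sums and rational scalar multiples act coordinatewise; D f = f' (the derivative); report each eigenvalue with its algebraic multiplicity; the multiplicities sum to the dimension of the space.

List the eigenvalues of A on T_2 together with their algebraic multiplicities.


λ = 3 (multiplicity 1), λ = 6 (multiplicity 2), λ = 39 (multiplicity 2)

image of 1: 3
image of cos x: 6cos x
image of sin x: 6sin x
image of cos 2x: 39cos 2x
image of sin 2x: 39sin 2x
the matrix is diagonal; its diagonal is (3, 6, 6, 39, 39)
for a triangular matrix the eigenvalues are the diagonal entries, with algebraic multiplicity their repetition count


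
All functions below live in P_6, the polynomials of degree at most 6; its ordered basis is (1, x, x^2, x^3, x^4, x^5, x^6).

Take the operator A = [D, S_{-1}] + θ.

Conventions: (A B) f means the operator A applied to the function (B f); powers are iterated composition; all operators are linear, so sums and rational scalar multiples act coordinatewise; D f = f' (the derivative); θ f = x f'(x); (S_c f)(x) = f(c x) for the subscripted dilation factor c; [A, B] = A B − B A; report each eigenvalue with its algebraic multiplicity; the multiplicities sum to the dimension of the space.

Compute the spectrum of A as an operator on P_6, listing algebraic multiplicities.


λ = 0 (multiplicity 1), λ = 1 (multiplicity 1), λ = 2 (multiplicity 1), λ = 3 (multiplicity 1), λ = 4 (multiplicity 1), λ = 5 (multiplicity 1), λ = 6 (multiplicity 1)

image of 1: 0
image of x: x - 2
image of x^2: 2x^2 + 4x
image of x^3: 3x^3 - 6x^2
image of x^4: 4x^4 + 8x^3
image of x^5: 5x^5 - 10x^4
image of x^6: 6x^6 + 12x^5
the matrix is upper triangular; its diagonal is (0, 1, 2, 3, 4, 5, 6)
for a triangular matrix the eigenvalues are the diagonal entries, with algebraic multiplicity their repetition count


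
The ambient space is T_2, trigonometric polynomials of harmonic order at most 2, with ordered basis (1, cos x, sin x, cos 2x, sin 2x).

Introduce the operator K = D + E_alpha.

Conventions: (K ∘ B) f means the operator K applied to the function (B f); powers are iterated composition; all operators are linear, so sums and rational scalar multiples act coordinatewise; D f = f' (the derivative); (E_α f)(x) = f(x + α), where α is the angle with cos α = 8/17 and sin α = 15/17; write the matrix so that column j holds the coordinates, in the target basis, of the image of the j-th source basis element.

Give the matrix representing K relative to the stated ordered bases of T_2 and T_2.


image of 1: 1
image of cos x: (8/17)cos x - (32/17)sin x
image of sin x: (32/17)cos x + (8/17)sin x
image of cos 2x: -(161/289)cos 2x - (818/289)sin 2x
image of sin 2x: (818/289)cos 2x - (161/289)sin 2x
each image's coordinates form column j of the matrix

the matrix is [[1, 0, 0, 0, 0]; [0, 8/17, 32/17, 0, 0]; [0, -32/17, 8/17, 0, 0]; [0, 0, 0, -161/289, 818/289]; [0, 0, 0, -818/289, -161/289]] (rows listed top to bottom)


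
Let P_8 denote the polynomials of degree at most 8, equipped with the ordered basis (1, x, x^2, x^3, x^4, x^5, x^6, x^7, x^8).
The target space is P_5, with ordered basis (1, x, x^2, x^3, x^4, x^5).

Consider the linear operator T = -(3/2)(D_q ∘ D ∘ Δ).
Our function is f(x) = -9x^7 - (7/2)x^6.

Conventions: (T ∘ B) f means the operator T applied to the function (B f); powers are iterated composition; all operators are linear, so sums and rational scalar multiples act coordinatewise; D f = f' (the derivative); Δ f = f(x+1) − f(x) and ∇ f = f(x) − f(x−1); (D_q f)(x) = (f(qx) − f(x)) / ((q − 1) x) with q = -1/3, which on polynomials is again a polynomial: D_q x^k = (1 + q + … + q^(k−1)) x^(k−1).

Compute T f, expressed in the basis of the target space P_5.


Δ f = -63x^6 - 210x^5 - (735/2)x^4 - 385x^3 - (483/2)x^2 - 84x - 25/2
D Δ f = -378x^5 - 1050x^4 - 1470x^3 - 1155x^2 - 483x - 84
D_q D Δ f = -(854/3)x^4 - (7000/9)x^3 - (3430/3)x^2 - 770x - 483
(-(3/2)(D_q ∘ D ∘ Δ)) f = 427x^4 + (3500/3)x^3 + 1715x^2 + 1155x + 1449/2

the result is g(x) = 427x^4 + (3500/3)x^3 + 1715x^2 + 1155x + 1449/2


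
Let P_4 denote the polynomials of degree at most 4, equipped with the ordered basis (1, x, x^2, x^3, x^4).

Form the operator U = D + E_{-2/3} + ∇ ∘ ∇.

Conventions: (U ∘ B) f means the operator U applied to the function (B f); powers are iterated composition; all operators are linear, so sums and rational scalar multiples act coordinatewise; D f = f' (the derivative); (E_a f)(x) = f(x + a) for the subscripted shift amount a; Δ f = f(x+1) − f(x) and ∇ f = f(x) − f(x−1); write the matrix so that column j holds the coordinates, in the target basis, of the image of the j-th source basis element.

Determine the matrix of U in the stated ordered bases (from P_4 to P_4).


image of 1: 1
image of x: x + 1/3
image of x^2: x^2 + (2/3)x + 22/9
image of x^3: x^3 + x^2 + (22/3)x - 170/27
image of x^4: x^4 + (4/3)x^3 + (44/3)x^2 - (680/27)x + 1150/81
each image's coordinates form column j of the matrix

the matrix is [[1, 1/3, 22/9, -170/27, 1150/81]; [0, 1, 2/3, 22/3, -680/27]; [0, 0, 1, 1, 44/3]; [0, 0, 0, 1, 4/3]; [0, 0, 0, 0, 1]] (rows listed top to bottom)


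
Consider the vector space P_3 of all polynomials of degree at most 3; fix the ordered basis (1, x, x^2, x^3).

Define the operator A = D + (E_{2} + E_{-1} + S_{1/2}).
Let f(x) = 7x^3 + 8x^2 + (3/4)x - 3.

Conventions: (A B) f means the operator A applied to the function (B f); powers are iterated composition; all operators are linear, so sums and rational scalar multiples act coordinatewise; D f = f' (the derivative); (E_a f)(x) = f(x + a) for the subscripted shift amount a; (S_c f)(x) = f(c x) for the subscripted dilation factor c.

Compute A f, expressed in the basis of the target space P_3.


D f = 21x^2 + 16x + 3/4
E_{2} f = 7x^3 + 50x^2 + (467/4)x + 173/2
E_{-1} f = 7x^3 - 13x^2 + (23/4)x - 11/4
S_{1/2} f = (7/8)x^3 + 2x^2 + (3/8)x - 3
(E_{2} + E_{-1} + S_{1/2}) f = (119/8)x^3 + 39x^2 + (983/8)x + 323/4
(D + (E_{2} + E_{-1} + S_{1/2})) f = (119/8)x^3 + 60x^2 + (1111/8)x + 163/2

the result is g(x) = (119/8)x^3 + 60x^2 + (1111/8)x + 163/2


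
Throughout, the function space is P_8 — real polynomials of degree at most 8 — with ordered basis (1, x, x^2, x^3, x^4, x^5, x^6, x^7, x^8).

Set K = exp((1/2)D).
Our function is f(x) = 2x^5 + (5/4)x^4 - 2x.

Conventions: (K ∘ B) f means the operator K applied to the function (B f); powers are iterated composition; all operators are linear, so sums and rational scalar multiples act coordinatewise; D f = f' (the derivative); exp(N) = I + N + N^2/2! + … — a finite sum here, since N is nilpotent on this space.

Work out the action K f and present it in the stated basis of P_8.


order-1 term: 5x^4 + (5/2)x^3 - 1
order-2 term: 5x^3 + (15/8)x^2
order-3 term: (5/2)x^2 + (5/8)x
order-4 term: (5/8)x + 5/64
order-5 term: 1/16
the series for exp((1/2)D) f terminates at order 5
exp((1/2)D) f = 2x^5 + (25/4)x^4 + (15/2)x^3 + (35/8)x^2 - (3/4)x - 55/64

g(x) = 2x^5 + (25/4)x^4 + (15/2)x^3 + (35/8)x^2 - (3/4)x - 55/64


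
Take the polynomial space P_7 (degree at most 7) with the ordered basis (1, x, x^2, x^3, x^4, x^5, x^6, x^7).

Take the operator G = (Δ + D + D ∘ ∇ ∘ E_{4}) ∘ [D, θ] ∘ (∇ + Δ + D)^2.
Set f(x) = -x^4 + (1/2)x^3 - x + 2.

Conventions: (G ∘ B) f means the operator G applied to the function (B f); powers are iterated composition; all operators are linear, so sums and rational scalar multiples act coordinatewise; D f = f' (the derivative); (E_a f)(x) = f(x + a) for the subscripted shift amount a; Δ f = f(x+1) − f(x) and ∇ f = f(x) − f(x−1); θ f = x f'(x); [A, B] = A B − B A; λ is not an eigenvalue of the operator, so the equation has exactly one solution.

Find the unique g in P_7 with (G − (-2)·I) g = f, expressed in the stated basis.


write g with unknown coordinates in the stated basis and equate coefficients in (G − (-2)·I) g = f
solving from the highest basis element down gives g = -(1/2)x^4 + (1/4)x^3 - (1/2)x + 109
check: G g = -216
so G g − (-2)·g = -x^4 + (1/2)x^3 - x + 2 = f ✓

g(x) = -(1/2)x^4 + (1/4)x^3 - (1/2)x + 109


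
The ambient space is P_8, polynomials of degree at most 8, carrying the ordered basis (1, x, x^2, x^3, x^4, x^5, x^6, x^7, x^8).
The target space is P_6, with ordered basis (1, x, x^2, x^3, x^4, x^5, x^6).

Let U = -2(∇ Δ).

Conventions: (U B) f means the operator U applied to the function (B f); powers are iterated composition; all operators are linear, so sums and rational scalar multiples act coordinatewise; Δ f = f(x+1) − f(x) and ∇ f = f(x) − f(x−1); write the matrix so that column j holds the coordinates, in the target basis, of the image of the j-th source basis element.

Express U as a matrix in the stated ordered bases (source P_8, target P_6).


image of 1: 0
image of x: 0
image of x^2: -4
image of x^3: -12x
image of x^4: -24x^2 - 4
image of x^5: -40x^3 - 20x
image of x^6: -60x^4 - 60x^2 - 4
image of x^7: -84x^5 - 140x^3 - 28x
image of x^8: -112x^6 - 280x^4 - 112x^2 - 4
each image's coordinates form column j of the matrix

the matrix is [[0, 0, -4, 0, -4, 0, -4, 0, -4]; [0, 0, 0, -12, 0, -20, 0, -28, 0]; [0, 0, 0, 0, -24, 0, -60, 0, -112]; [0, 0, 0, 0, 0, -40, 0, -140, 0]; [0, 0, 0, 0, 0, 0, -60, 0, -280]; [0, 0, 0, 0, 0, 0, 0, -84, 0]; [0, 0, 0, 0, 0, 0, 0, 0, -112]] (rows listed top to bottom)


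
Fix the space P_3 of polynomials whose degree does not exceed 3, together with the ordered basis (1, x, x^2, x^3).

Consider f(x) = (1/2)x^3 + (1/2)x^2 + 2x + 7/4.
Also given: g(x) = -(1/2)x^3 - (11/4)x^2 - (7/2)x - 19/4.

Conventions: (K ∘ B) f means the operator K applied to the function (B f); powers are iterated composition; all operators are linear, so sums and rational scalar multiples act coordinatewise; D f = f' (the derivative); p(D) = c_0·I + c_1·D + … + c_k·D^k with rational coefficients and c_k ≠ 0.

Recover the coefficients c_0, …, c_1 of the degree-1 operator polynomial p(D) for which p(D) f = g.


c_0 = -1, c_1 = -3/2

D^0 f = (1/2)x^3 + (1/2)x^2 + 2x + 7/4
D^1 f = (3/2)x^2 + x + 2
matching coefficients of g against c_0 f + c_1 Df + … from the top degree down determines the c_i
solution: c_0 = -1, c_1 = -3/2


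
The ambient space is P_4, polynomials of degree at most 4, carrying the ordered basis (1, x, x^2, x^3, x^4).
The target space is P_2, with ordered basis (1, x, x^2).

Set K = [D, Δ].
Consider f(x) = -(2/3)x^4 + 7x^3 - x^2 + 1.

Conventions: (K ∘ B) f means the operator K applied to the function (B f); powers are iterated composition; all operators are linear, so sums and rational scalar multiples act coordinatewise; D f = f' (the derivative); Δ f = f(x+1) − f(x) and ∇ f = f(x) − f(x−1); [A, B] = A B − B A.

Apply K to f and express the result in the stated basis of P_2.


Δ f = -(8/3)x^3 + 17x^2 + (49/3)x + 16/3
D Δ f = -8x^2 + 34x + 49/3
D f = -(8/3)x^3 + 21x^2 - 2x
Δ D f = -8x^2 + 34x + 49/3
[D, Δ] f = 0

the result is g(x) = 0


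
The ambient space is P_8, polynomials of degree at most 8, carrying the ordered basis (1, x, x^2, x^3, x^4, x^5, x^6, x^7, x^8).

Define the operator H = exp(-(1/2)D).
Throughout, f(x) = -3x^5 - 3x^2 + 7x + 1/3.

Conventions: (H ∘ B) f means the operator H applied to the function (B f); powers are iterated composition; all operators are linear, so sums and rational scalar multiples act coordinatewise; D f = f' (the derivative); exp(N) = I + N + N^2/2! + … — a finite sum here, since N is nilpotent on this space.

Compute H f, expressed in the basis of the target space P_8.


g(x) = -3x^5 + (15/2)x^4 - (15/2)x^3 + (3/4)x^2 + (145/16)x - 367/96

order-1 term: (15/2)x^4 + 3x - 7/2
order-2 term: -(15/2)x^3 - 3/4
order-3 term: (15/4)x^2
order-4 term: -(15/16)x
order-5 term: 3/32
the series for exp(-(1/2)D) f terminates at order 5
exp(-(1/2)D) f = -3x^5 + (15/2)x^4 - (15/2)x^3 + (3/4)x^2 + (145/16)x - 367/96


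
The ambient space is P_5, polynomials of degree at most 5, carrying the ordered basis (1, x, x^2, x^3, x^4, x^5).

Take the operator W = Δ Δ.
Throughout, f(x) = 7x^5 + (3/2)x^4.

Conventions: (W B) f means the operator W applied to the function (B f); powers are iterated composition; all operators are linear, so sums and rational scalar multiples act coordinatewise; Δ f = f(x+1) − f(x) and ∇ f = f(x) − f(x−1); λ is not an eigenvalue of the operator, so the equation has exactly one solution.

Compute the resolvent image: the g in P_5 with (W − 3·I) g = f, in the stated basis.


the result is g(x) = -(7/3)x^5 - (1/2)x^4 - (140/9)x^3 - (146/3)x^2 - (806/9)x - 803/9

write g with unknown coordinates in the stated basis and equate coefficients in (W − 3·I) g = f
solving from the highest basis element down gives g = -(7/3)x^5 - (1/2)x^4 - (140/9)x^3 - (146/3)x^2 - (806/9)x - 803/9
check: W g = -(140/3)x^3 - 146x^2 - (806/3)x - 803/3
so W g − 3·g = 7x^5 + (3/2)x^4 = f ✓


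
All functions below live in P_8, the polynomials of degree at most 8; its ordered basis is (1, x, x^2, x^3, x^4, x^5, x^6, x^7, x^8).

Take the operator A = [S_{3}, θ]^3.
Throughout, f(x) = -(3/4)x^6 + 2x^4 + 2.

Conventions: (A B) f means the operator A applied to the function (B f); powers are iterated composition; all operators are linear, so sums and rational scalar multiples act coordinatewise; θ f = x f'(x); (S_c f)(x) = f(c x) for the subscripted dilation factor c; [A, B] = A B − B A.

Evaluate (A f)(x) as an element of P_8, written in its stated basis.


θ f = -(9/2)x^6 + 8x^4
S_{3} θ f = -(6561/2)x^6 + 648x^4
S_{3} f = -(2187/4)x^6 + 162x^4 + 2
θ S_{3} f = -(6561/2)x^6 + 648x^4
[S_{3}, θ] f = 0
θ [S_{3}, θ] f = 0
S_{3} θ [S_{3}, θ] f = 0
S_{3} [S_{3}, θ] f = 0
θ S_{3} [S_{3}, θ] f = 0
[S_{3}, θ] [S_{3}, θ] f = 0
θ [S_{3}, θ] [S_{3}, θ] f = 0
S_{3} θ [S_{3}, θ] [S_{3}, θ] f = 0
S_{3} [S_{3}, θ] [S_{3}, θ] f = 0
θ S_{3} [S_{3}, θ] [S_{3}, θ] f = 0
[S_{3}, θ] [S_{3}, θ] [S_{3}, θ] f = 0

the result is g(x) = 0


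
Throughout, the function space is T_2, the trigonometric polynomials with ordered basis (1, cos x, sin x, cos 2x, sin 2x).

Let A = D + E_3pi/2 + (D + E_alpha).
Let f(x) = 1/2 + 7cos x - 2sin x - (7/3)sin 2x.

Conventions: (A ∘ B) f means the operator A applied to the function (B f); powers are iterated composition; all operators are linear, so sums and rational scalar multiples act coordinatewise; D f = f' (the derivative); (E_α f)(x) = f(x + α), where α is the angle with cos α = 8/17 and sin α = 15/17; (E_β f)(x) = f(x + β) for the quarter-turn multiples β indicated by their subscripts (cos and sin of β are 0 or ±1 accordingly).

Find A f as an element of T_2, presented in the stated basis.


D f = -2cos x - 7sin x - (14/3)cos 2x
E_3pi/2 f = 1/2 + 2cos x + 7sin x + (7/3)sin 2x
D f = -2cos x - 7sin x - (14/3)cos 2x
E_alpha f = 1/2 + (26/17)cos x - (121/17)sin x - (560/289)cos 2x + (1127/867)sin 2x
(D + E_alpha) f = 1/2 - (8/17)cos x - (240/17)sin x - (5726/867)cos 2x + (1127/867)sin 2x
(D + E_3pi/2 + (D + E_alpha)) f = 1 - (8/17)cos x - (240/17)sin x - (9772/867)cos 2x + (1050/289)sin 2x

the result is g(x) = 1 - (8/17)cos x - (240/17)sin x - (9772/867)cos 2x + (1050/289)sin 2x


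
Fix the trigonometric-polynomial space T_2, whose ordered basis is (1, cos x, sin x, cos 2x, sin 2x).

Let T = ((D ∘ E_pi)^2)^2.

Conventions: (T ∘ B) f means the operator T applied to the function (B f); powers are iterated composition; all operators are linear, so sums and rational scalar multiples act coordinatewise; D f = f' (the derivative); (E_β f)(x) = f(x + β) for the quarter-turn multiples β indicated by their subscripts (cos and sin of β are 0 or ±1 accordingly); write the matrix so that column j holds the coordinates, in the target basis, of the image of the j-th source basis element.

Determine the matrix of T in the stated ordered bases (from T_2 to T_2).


the matrix is [[0, 0, 0, 0, 0]; [0, 1, 0, 0, 0]; [0, 0, 1, 0, 0]; [0, 0, 0, 16, 0]; [0, 0, 0, 0, 16]] (rows listed top to bottom)

image of 1: 0
image of cos x: cos x
image of sin x: sin x
image of cos 2x: 16cos 2x
image of sin 2x: 16sin 2x
each image's coordinates form column j of the matrix


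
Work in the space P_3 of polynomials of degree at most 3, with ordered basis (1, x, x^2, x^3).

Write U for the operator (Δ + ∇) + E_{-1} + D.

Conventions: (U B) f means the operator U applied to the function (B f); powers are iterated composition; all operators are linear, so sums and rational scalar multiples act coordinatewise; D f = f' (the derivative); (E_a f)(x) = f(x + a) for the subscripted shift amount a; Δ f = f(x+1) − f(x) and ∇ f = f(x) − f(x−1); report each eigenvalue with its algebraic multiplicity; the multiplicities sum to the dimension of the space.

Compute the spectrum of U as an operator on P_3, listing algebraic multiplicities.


image of 1: 1
image of x: x + 2
image of x^2: x^2 + 4x + 1
image of x^3: x^3 + 6x^2 + 3x + 1
the matrix is upper triangular; its diagonal is (1, 1, 1, 1)
for a triangular matrix the eigenvalues are the diagonal entries, with algebraic multiplicity their repetition count

λ = 1 (multiplicity 4)


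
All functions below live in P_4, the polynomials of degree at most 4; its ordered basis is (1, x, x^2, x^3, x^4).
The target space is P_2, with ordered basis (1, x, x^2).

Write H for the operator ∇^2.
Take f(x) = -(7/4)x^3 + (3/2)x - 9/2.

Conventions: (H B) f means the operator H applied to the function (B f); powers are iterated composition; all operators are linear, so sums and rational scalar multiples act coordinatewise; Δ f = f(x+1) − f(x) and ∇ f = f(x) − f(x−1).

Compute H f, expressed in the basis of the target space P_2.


∇ f = -(21/4)x^2 + (21/4)x - 1/4
∇ ∇ f = -(21/2)x + 21/2

g(x) = -(21/2)x + 21/2


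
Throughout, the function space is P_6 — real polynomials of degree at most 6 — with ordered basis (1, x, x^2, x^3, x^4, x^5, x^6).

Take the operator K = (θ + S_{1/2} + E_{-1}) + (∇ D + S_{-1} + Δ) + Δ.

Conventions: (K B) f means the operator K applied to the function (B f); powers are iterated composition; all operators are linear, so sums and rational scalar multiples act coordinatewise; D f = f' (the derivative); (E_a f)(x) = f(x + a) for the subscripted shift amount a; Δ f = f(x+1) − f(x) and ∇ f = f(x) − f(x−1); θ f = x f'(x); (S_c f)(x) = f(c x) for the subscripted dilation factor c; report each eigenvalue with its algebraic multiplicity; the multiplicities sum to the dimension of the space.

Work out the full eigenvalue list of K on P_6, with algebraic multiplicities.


image of 1: 3
image of x: (3/2)x + 1
image of x^2: (17/4)x^2 + 2x + 5
image of x^3: (25/8)x^3 + 3x^2 + 15x - 2
image of x^4: (97/16)x^4 + 4x^3 + 30x^2 - 8x + 7
image of x^5: (161/32)x^5 + 5x^4 + 50x^3 - 20x^2 + 35x - 4
image of x^6: (513/64)x^6 + 6x^5 + 75x^4 - 40x^3 + 105x^2 - 24x + 9
the matrix is upper triangular; its diagonal is (3, 3/2, 17/4, 25/8, 97/16, 161/32, 513/64)
for a triangular matrix the eigenvalues are the diagonal entries, with algebraic multiplicity their repetition count

λ = 3/2 (multiplicity 1), λ = 3 (multiplicity 1), λ = 25/8 (multiplicity 1), λ = 17/4 (multiplicity 1), λ = 161/32 (multiplicity 1), λ = 97/16 (multiplicity 1), λ = 513/64 (multiplicity 1)


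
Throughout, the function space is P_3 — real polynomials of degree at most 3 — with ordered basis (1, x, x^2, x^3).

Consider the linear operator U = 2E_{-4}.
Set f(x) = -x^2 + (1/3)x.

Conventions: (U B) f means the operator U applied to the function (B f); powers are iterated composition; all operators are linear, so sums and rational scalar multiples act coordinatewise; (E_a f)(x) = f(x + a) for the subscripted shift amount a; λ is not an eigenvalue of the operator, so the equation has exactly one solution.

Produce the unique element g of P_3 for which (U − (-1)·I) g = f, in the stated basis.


write g with unknown coordinates in the stated basis and equate coefficients in (U − (-1)·I) g = f
solving from the highest basis element down gives g = -(1/3)x^2 - (5/3)x - 8/9
check: U g = -(2/3)x^2 + 2x + 8/9
so U g − (-1)·g = -x^2 + (1/3)x = f ✓

g(x) = -(1/3)x^2 - (5/3)x - 8/9


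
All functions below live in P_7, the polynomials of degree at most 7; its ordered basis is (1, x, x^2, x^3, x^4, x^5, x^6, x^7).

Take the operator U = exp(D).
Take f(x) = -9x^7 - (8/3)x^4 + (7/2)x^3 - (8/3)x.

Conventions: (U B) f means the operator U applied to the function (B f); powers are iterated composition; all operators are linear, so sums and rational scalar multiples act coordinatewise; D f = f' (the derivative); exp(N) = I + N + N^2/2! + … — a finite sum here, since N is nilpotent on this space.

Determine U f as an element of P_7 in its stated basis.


g(x) = -9x^7 - 63x^6 - 189x^5 - (953/3)x^4 - (1933/6)x^3 - (389/2)x^2 - (395/6)x - 65/6

order-1 term: -63x^6 - (32/3)x^3 + (21/2)x^2 - 8/3
order-2 term: -189x^5 - 16x^2 + (21/2)x
order-3 term: -315x^4 - (32/3)x + 7/2
order-4 term: -315x^3 - 8/3
order-5 term: -189x^2
order-6 term: -63x
order-7 term: -9
the series for exp(D) f terminates at order 7
exp(D) f = -9x^7 - 63x^6 - 189x^5 - (953/3)x^4 - (1933/6)x^3 - (389/2)x^2 - (395/6)x - 65/6


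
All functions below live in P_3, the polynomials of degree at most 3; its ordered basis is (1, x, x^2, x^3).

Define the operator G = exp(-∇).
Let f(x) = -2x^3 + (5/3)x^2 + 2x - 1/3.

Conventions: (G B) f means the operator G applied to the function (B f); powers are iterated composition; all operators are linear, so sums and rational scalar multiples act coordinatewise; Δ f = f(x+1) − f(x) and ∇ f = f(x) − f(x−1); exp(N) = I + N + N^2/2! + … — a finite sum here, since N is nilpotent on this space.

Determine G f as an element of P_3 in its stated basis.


order-1 term: 6x^2 - (28/3)x + 5/3
order-2 term: -6x + 23/3
order-3 term: 2
the series for exp(-∇) f terminates at order 3
exp(-∇) f = -2x^3 + (23/3)x^2 - (40/3)x + 11

the result is g(x) = -2x^3 + (23/3)x^2 - (40/3)x + 11


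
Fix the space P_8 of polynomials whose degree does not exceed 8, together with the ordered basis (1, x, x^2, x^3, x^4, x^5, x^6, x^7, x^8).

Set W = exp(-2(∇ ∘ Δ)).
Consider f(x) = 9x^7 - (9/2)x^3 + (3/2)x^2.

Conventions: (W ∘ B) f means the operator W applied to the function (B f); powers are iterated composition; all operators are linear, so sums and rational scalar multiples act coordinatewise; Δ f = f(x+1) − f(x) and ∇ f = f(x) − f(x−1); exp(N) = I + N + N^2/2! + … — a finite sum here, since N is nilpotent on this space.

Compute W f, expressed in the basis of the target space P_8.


the image equals g(x) = 9x^7 - 756x^5 + (27711/2)x^3 + (3/2)x^2 - 45558x - 6

order-1 term: -756x^5 - 1260x^3 - 198x - 6
order-2 term: 15120x^3 + 15120x
order-3 term: -60480x
the series for exp(-2(∇ ∘ Δ)) f terminates at order 3
exp(-2(∇ ∘ Δ)) f = 9x^7 - 756x^5 + (27711/2)x^3 + (3/2)x^2 - 45558x - 6


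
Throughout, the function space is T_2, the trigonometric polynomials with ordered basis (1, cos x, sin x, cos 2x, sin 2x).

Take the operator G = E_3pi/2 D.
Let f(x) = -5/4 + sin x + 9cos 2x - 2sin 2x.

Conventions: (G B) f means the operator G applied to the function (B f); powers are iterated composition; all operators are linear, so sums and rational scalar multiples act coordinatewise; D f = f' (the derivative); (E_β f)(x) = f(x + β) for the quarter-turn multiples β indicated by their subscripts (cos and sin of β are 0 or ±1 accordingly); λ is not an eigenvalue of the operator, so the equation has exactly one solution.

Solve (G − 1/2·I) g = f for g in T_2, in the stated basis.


the result is g(x) = 5/2 + 2sin x - 2cos 2x - 4sin 2x

write g with unknown coordinates in the stated basis and equate coefficients in (G − 1/2·I) g = f
solving from the highest basis element down gives g = 5/2 + 2sin x - 2cos 2x - 4sin 2x
check: G g = 2sin x + 8cos 2x - 4sin 2x
so G g − 1/2·g = -5/4 + sin x + 9cos 2x - 2sin 2x = f ✓


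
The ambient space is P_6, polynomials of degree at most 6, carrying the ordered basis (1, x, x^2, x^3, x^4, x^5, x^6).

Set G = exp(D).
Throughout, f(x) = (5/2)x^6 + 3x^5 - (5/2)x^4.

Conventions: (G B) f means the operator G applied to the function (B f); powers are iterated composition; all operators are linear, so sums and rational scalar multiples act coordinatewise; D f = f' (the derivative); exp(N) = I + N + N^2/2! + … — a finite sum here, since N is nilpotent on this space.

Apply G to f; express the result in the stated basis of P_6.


order-1 term: 15x^5 + 15x^4 - 10x^3
order-2 term: (75/2)x^4 + 30x^3 - 15x^2
order-3 term: 50x^3 + 30x^2 - 10x
order-4 term: (75/2)x^2 + 15x - 5/2
order-5 term: 15x + 3
order-6 term: 5/2
the series for exp(D) f terminates at order 6
exp(D) f = (5/2)x^6 + 18x^5 + 50x^4 + 70x^3 + (105/2)x^2 + 20x + 3

the result is g(x) = (5/2)x^6 + 18x^5 + 50x^4 + 70x^3 + (105/2)x^2 + 20x + 3


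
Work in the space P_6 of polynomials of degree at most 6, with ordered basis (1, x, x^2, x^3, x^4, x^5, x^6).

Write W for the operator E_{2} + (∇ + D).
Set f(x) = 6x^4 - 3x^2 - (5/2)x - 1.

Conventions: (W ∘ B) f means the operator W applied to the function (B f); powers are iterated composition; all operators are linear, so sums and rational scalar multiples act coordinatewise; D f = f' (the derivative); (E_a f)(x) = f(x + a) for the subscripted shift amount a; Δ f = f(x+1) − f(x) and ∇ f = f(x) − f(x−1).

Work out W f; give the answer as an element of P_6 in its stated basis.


E_{2} f = 6x^4 + 48x^3 + 141x^2 + (355/2)x + 78
∇ f = 24x^3 - 36x^2 + 18x - 11/2
D f = 24x^3 - 6x - 5/2
(∇ + D) f = 48x^3 - 36x^2 + 12x - 8
(E_{2} + (∇ + D)) f = 6x^4 + 96x^3 + 105x^2 + (379/2)x + 70

g(x) = 6x^4 + 96x^3 + 105x^2 + (379/2)x + 70


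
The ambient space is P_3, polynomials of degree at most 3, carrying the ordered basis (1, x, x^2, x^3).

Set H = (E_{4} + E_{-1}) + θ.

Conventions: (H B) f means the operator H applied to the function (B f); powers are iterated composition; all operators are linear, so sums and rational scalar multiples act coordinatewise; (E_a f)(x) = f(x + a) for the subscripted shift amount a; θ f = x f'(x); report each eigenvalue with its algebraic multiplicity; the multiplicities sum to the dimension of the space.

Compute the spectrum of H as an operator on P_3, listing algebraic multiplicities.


λ = 2 (multiplicity 1), λ = 3 (multiplicity 1), λ = 4 (multiplicity 1), λ = 5 (multiplicity 1)

image of 1: 2
image of x: 3x + 3
image of x^2: 4x^2 + 6x + 17
image of x^3: 5x^3 + 9x^2 + 51x + 63
the matrix is upper triangular; its diagonal is (2, 3, 4, 5)
for a triangular matrix the eigenvalues are the diagonal entries, with algebraic multiplicity their repetition count


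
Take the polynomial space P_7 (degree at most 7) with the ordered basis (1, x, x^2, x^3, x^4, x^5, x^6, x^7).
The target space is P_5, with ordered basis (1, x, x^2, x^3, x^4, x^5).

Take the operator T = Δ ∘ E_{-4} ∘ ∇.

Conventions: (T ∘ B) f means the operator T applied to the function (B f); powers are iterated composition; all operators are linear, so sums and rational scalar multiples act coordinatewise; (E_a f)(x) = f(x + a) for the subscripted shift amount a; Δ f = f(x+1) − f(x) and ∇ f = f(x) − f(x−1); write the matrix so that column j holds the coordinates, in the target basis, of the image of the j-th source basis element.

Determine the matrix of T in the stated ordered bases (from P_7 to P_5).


the matrix is [[0, 0, 2, -24, 194, -1320, 8162, -47544]; [0, 0, 0, 6, -96, 970, -7920, 57134]; [0, 0, 0, 0, 12, -240, 2910, -27720]; [0, 0, 0, 0, 0, 20, -480, 6790]; [0, 0, 0, 0, 0, 0, 30, -840]; [0, 0, 0, 0, 0, 0, 0, 42]] (rows listed top to bottom)

image of 1: 0
image of x: 0
image of x^2: 2
image of x^3: 6x - 24
image of x^4: 12x^2 - 96x + 194
image of x^5: 20x^3 - 240x^2 + 970x - 1320
image of x^6: 30x^4 - 480x^3 + 2910x^2 - 7920x + 8162
image of x^7: 42x^5 - 840x^4 + 6790x^3 - 27720x^2 + 57134x - 47544
each image's coordinates form column j of the matrix


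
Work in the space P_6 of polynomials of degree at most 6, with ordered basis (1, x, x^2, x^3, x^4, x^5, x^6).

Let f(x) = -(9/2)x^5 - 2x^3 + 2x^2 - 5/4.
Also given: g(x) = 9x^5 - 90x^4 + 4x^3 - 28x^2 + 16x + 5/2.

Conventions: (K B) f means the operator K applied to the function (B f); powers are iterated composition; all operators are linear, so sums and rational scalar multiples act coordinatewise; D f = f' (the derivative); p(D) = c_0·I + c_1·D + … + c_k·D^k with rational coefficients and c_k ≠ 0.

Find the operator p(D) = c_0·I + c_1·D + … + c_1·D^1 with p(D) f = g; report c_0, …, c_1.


D^0 f = -(9/2)x^5 - 2x^3 + 2x^2 - 5/4
D^1 f = -(45/2)x^4 - 6x^2 + 4x
matching coefficients of g against c_0 f + c_1 Df + … from the top degree down determines the c_i
solution: c_0 = -2, c_1 = 4

p(D) = -2·I + 4·D, i.e. c_0 = -2, c_1 = 4


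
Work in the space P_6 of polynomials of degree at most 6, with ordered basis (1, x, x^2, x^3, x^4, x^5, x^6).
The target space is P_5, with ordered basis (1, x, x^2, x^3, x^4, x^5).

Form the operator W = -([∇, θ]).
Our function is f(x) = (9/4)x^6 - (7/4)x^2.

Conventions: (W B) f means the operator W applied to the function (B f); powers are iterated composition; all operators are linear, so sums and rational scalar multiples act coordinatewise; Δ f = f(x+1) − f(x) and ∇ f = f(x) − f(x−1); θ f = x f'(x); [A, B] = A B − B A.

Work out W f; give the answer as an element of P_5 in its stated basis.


θ f = (27/2)x^6 - (7/2)x^2
∇ θ f = 81x^5 - (405/2)x^4 + 270x^3 - (405/2)x^2 + 74x - 10
∇ f = (27/2)x^5 - (135/4)x^4 + 45x^3 - (135/4)x^2 + 10x - 1/2
θ ∇ f = (135/2)x^5 - 135x^4 + 135x^3 - (135/2)x^2 + 10x
[∇, θ] f = (27/2)x^5 - (135/2)x^4 + 135x^3 - 135x^2 + 64x - 10
(-([∇, θ])) f = -(27/2)x^5 + (135/2)x^4 - 135x^3 + 135x^2 - 64x + 10

the result is g(x) = -(27/2)x^5 + (135/2)x^4 - 135x^3 + 135x^2 - 64x + 10


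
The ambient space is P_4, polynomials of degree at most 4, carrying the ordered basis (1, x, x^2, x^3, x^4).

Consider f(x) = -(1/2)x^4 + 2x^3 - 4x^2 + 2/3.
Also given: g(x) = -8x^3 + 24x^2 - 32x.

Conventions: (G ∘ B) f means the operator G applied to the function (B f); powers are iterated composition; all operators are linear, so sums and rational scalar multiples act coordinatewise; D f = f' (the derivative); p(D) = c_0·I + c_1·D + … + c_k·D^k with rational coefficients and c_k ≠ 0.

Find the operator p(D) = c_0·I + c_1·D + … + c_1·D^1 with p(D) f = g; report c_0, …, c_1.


D^0 f = -(1/2)x^4 + 2x^3 - 4x^2 + 2/3
D^1 f = -2x^3 + 6x^2 - 8x
matching coefficients of g against c_0 f + c_1 Df + … from the top degree down determines the c_i
solution: c_0 = 0, c_1 = 4

p(D) = 4·D, i.e. c_0 = 0, c_1 = 4


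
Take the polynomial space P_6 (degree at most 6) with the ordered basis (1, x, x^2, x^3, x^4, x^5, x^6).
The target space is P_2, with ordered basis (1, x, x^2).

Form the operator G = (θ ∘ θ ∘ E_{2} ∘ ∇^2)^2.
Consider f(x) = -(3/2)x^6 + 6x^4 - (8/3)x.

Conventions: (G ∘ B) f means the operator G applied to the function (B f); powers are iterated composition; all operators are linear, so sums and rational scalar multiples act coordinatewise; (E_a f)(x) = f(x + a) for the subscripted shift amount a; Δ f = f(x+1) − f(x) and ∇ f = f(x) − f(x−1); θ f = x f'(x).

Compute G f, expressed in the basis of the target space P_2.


the result is g(x) = -34560x^2 - 27000x

∇ f = -9x^5 + (45/2)x^4 - 6x^3 - (27/2)x^2 + 15x - 43/6
∇ ∇ f = -45x^4 + 180x^3 - 243x^2 + 126x - 9
E_{2} ∇^2 f = -45x^4 - 180x^3 - 243x^2 - 126x - 9
θ E_{2} ∇^2 f = -180x^4 - 540x^3 - 486x^2 - 126x
θ (θ ∘ E_{2}) ∇^2 f = -720x^4 - 1620x^3 - 972x^2 - 126x
∇ (θ ∘ θ ∘ E_{2} ∘ ∇^2) f = -2880x^3 - 540x^2 + 36x - 54
∇ ∇ (θ ∘ θ ∘ E_{2} ∘ ∇^2) f = -8640x^2 + 7560x - 2304
E_{2} ∇^2 (θ ∘ θ ∘ E_{2} ∘ ∇^2) f = -8640x^2 - 27000x - 21744
θ E_{2} ∇^2 (θ ∘ θ ∘ E_{2} ∘ ∇^2) f = -17280x^2 - 27000x
θ (θ ∘ E_{2}) ∇^2 (θ ∘ θ ∘ E_{2} ∘ ∇^2) f = -34560x^2 - 27000x
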